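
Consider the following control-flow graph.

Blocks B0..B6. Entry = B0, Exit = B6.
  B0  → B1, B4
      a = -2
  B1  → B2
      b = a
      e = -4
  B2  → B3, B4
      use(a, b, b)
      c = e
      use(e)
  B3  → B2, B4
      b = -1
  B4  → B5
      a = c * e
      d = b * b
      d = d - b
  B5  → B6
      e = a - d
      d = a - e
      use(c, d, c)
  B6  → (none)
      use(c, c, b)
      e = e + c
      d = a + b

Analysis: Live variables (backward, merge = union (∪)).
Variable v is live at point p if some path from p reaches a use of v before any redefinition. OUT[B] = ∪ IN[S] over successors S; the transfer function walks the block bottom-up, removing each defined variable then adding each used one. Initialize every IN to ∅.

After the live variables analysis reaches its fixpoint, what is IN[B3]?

Answer: {a, c, e}

Trace:
Fixpoint table:
  B0: | IN={b, c, e} | OUT={a, b, c, e}
  B1: | IN={a} | OUT={a, b, e}
  B2: | IN={a, b, e} | OUT={a, b, c, e}
  B3: | IN={a, c, e} | OUT={a, b, c, e}
  B4: | IN={b, c, e} | OUT={a, b, c, d}
  B5: | IN={a, b, c, d} | OUT={a, b, c, e}
  B6: | IN={a, b, c, e} | OUT={}

Merge at B3: OUT[B3] = IN[B2] ⊔ IN[B4] = {a, b, c, e}
Applying B3's transfer function to that OUT value gives IN[B3] (row B3 above).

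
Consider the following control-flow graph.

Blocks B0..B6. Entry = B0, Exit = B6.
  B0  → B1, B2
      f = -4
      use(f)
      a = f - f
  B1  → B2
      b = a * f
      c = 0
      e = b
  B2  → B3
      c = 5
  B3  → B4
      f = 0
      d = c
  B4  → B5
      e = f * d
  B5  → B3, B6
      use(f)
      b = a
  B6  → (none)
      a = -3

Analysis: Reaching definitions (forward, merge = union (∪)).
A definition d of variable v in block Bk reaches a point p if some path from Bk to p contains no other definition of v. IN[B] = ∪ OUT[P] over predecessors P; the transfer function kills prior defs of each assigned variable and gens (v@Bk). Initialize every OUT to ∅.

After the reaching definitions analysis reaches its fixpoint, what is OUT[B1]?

Fixpoint table:
  B0: | IN={} | OUT={a@B0, f@B0}
  B1: | IN={a@B0, f@B0} | OUT={a@B0, b@B1, c@B1, e@B1, f@B0}
  B2: | IN={a@B0, b@B1, c@B1, e@B1, f@B0} | OUT={a@B0, b@B1, c@B2, e@B1, f@B0}
  B3: | IN={a@B0, b@B1, b@B5, c@B2, d@B3, e@B1, e@B4, f@B0, f@B3} | OUT={a@B0, b@B1, b@B5, c@B2, d@B3, e@B1, e@B4, f@B3}
  B4: | IN={a@B0, b@B1, b@B5, c@B2, d@B3, e@B1, e@B4, f@B3} | OUT={a@B0, b@B1, b@B5, c@B2, d@B3, e@B4, f@B3}
  B5: | IN={a@B0, b@B1, b@B5, c@B2, d@B3, e@B4, f@B3} | OUT={a@B0, b@B5, c@B2, d@B3, e@B4, f@B3}
  B6: | IN={a@B0, b@B5, c@B2, d@B3, e@B4, f@B3} | OUT={a@B6, b@B5, c@B2, d@B3, e@B4, f@B3}

Merge at B1: IN[B1] = OUT[B0] = {a@B0, f@B0}
Applying B1's transfer function to that IN value gives OUT[B1] (row B1 above).

Answer: {a@B0, b@B1, c@B1, e@B1, f@B0}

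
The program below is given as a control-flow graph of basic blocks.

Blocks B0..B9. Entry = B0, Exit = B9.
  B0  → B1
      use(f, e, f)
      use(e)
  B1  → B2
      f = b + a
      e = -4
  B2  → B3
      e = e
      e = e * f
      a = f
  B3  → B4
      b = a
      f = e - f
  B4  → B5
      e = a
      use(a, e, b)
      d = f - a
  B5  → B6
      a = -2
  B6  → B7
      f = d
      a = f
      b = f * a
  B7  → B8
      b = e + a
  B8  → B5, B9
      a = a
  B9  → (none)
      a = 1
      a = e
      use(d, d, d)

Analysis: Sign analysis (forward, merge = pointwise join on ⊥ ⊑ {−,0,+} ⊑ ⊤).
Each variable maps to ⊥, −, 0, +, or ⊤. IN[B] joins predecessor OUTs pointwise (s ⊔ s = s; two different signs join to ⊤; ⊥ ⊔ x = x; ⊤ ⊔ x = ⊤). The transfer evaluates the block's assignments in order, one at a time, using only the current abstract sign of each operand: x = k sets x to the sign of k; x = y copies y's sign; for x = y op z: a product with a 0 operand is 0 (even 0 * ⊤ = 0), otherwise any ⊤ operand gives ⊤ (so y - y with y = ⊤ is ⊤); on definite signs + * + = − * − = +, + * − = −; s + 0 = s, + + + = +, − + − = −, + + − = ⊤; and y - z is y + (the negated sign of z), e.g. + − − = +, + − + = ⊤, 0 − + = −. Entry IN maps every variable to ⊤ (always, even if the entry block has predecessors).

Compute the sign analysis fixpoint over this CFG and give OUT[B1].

Per-block solution:
  B0: | IN=(all ⊤) | OUT=(all ⊤)
  B1: | IN=(all ⊤) | OUT={e:-; rest ⊤}
  B2: | IN={e:-; rest ⊤} | OUT=(all ⊤)
  B3: | IN=(all ⊤) | OUT=(all ⊤)
  B4: | IN=(all ⊤) | OUT=(all ⊤)
  B5: | IN=(all ⊤) | OUT={a:-; rest ⊤}
  B6: | IN={a:-; rest ⊤} | OUT=(all ⊤)
  B7: | IN=(all ⊤) | OUT=(all ⊤)
  B8: | IN=(all ⊤) | OUT=(all ⊤)
  B9: | IN=(all ⊤) | OUT=(all ⊤)

Merge at B1: IN[B1] = OUT[B0] = {a: ⊤, b: ⊤, c: ⊤, d: ⊤, e: ⊤, f: ⊤}
Applying B1's transfer function to that IN value gives OUT[B1] (row B1 above).

Answer: {a: ⊤, b: ⊤, c: ⊤, d: ⊤, e: -, f: ⊤}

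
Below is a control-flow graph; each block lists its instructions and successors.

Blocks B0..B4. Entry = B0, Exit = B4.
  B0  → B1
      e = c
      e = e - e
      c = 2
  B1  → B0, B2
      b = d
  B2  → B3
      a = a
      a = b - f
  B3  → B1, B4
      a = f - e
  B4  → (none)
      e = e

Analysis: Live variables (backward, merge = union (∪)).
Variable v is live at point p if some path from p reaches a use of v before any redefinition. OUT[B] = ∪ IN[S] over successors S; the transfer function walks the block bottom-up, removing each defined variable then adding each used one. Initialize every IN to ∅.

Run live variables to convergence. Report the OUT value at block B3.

Answer: {a, c, d, e, f}

Trace:
Converged values:
  B0: | IN={a, c, d, f} | OUT={a, c, d, e, f}
  B1: | IN={a, c, d, e, f} | OUT={a, b, c, d, e, f}
  B2: | IN={a, b, c, d, e, f} | OUT={c, d, e, f}
  B3: | IN={c, d, e, f} | OUT={a, c, d, e, f}
  B4: | IN={e} | OUT={}

Merge at B3: OUT[B3] = IN[B1] ⊔ IN[B4] = {a, c, d, e, f}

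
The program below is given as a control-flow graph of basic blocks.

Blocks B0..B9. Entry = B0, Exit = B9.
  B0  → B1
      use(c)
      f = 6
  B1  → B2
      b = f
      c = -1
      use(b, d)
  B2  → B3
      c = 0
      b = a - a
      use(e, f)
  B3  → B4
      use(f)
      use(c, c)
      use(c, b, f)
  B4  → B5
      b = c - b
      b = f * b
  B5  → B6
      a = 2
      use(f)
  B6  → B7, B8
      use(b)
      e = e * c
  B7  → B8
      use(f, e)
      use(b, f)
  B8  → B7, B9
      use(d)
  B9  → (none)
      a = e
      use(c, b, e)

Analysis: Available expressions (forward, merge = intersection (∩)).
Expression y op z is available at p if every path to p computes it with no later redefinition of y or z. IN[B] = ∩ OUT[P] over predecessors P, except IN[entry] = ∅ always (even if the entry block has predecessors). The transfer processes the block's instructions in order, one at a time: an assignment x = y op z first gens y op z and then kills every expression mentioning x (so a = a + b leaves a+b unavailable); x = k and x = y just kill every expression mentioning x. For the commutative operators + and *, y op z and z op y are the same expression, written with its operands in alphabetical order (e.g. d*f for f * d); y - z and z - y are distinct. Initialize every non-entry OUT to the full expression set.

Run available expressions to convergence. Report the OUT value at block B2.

Answer: {a-a}

Derivation:
Per-block solution:
  B0: | IN={} | OUT={}
  B1: | IN={} | OUT={}
  B2: | IN={} | OUT={a-a}
  B3: | IN={a-a} | OUT={a-a}
  B4: | IN={a-a} | OUT={a-a}
  B5: | IN={a-a} | OUT={}
  B6: | IN={} | OUT={}
  B7: | IN={} | OUT={}
  B8: | IN={} | OUT={}
  B9: | IN={} | OUT={}

Merge at B2: IN[B2] = OUT[B1] = {}
Applying B2's transfer function to that IN value gives OUT[B2] (row B2 above).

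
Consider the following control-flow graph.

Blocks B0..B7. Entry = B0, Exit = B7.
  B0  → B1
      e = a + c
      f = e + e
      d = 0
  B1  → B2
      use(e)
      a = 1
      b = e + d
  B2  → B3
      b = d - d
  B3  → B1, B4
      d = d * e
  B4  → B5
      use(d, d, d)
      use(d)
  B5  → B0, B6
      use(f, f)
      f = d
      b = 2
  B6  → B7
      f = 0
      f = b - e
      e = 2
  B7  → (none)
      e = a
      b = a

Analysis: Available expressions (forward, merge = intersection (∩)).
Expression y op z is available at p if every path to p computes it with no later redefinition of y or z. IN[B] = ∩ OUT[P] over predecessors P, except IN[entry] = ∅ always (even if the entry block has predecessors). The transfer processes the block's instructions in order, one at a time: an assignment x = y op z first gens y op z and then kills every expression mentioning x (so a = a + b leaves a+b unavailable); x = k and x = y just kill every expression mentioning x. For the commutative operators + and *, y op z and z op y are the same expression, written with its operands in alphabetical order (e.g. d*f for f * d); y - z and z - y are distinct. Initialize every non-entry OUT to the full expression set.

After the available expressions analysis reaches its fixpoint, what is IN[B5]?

Converged values:
  B0:  IN={}  OUT={a+c, e+e}
  B1:  IN={e+e}  OUT={d+e, e+e}
  B2:  IN={d+e, e+e}  OUT={d+e, d-d, e+e}
  B3:  IN={d+e, d-d, e+e}  OUT={e+e}
  B4:  IN={e+e}  OUT={e+e}
  B5:  IN={e+e}  OUT={e+e}
  B6:  IN={e+e}  OUT={}
  B7:  IN={}  OUT={}

Merge at B5: IN[B5] = OUT[B4] = {e+e}

Answer: {e+e}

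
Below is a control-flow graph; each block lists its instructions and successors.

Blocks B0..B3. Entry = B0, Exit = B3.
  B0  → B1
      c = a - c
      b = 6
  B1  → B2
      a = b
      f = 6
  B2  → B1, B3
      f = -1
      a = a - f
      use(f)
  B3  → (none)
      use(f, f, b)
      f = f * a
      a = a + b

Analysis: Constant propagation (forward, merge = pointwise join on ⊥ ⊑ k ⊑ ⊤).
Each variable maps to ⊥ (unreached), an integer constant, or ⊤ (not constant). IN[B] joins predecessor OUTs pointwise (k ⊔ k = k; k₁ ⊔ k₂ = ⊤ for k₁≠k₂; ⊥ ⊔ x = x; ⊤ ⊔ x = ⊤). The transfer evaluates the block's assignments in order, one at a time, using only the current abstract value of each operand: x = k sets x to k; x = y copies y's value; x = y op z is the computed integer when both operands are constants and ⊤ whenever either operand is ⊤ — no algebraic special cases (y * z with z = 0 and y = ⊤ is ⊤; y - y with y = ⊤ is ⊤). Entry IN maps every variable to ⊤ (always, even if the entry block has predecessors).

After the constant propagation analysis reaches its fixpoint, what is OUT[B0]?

Per-block solution:
  B0: | IN=(all ⊤) | OUT={b:6; rest ⊤}
  B1: | IN={b:6; rest ⊤} | OUT={a:6, b:6, f:6; rest ⊤}
  B2: | IN={a:6, b:6, f:6; rest ⊤} | OUT={a:7, b:6, f:-1; rest ⊤}
  B3: | IN={a:7, b:6, f:-1; rest ⊤} | OUT={a:13, b:6, f:-7; rest ⊤}

B0 is the boundary node: IN[B0] = {a: ⊤, b: ⊤, c: ⊤, d: ⊤, e: ⊤, f: ⊤}
Applying B0's transfer function to that IN value gives OUT[B0] (row B0 above).

Answer: {a: ⊤, b: 6, c: ⊤, d: ⊤, e: ⊤, f: ⊤}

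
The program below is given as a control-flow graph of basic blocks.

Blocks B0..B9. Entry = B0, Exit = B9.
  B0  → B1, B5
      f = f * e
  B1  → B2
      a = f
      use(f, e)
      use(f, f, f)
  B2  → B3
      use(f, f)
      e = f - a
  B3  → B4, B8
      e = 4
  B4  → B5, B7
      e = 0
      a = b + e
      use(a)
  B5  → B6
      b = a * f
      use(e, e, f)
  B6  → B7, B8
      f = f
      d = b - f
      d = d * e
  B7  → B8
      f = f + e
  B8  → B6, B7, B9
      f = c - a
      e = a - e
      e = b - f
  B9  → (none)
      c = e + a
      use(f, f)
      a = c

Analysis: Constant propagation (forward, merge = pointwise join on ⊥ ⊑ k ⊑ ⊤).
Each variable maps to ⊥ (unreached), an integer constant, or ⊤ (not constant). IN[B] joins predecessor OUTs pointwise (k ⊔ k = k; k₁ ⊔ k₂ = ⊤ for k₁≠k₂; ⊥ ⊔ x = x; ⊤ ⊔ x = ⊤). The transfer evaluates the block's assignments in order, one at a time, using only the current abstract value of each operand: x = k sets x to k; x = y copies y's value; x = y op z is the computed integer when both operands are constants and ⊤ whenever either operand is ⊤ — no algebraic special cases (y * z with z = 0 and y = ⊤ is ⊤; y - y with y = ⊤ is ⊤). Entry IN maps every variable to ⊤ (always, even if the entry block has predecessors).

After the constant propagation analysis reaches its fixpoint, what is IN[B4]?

Answer: {a: ⊤, b: ⊤, c: ⊤, d: ⊤, e: 4, f: ⊤}

Trace:
Fixpoint table:
  B0:  IN=(all ⊤)  OUT=(all ⊤)
  B1:  IN=(all ⊤)  OUT=(all ⊤)
  B2:  IN=(all ⊤)  OUT=(all ⊤)
  B3:  IN=(all ⊤)  OUT={e:4; rest ⊤}
  B4:  IN={e:4; rest ⊤}  OUT={e:0; rest ⊤}
  B5:  IN=(all ⊤)  OUT=(all ⊤)
  B6:  IN=(all ⊤)  OUT=(all ⊤)
  B7:  IN=(all ⊤)  OUT=(all ⊤)
  B8:  IN=(all ⊤)  OUT=(all ⊤)
  B9:  IN=(all ⊤)  OUT=(all ⊤)

Merge at B4: IN[B4] = OUT[B3] = {a: ⊤, b: ⊤, c: ⊤, d: ⊤, e: 4, f: ⊤}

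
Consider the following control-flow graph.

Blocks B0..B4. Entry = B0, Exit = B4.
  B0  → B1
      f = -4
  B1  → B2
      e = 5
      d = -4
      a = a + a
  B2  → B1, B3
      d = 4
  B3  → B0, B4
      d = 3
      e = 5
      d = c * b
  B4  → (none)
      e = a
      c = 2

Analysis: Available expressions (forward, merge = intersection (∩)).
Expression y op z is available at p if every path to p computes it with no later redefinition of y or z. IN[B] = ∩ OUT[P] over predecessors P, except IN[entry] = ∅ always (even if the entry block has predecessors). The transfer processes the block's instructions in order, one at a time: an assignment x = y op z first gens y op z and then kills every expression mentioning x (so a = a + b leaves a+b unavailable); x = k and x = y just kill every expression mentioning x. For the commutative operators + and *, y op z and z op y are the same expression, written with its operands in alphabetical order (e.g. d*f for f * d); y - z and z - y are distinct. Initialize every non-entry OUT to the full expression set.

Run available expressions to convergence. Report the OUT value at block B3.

Per-block solution:
  B0:  IN={}  OUT={}
  B1:  IN={}  OUT={}
  B2:  IN={}  OUT={}
  B3:  IN={}  OUT={b*c}
  B4:  IN={b*c}  OUT={}

Merge at B3: IN[B3] = OUT[B2] = {}
Applying B3's transfer function to that IN value gives OUT[B3] (row B3 above).

Answer: {b*c}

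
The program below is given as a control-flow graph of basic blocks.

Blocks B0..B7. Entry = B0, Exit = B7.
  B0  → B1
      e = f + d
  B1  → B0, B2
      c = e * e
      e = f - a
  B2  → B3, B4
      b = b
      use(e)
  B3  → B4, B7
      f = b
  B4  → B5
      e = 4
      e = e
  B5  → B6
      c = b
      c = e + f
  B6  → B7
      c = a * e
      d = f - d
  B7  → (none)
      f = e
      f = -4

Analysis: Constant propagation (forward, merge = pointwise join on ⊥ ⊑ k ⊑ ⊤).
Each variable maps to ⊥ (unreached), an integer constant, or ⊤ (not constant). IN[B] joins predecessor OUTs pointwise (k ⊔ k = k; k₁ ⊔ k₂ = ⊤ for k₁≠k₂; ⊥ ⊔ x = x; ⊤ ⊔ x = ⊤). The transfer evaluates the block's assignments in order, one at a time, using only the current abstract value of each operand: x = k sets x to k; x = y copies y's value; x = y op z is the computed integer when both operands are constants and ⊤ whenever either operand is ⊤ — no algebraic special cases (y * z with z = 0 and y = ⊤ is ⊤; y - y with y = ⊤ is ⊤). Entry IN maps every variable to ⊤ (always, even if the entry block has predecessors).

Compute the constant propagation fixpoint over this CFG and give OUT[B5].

Answer: {a: ⊤, b: ⊤, c: ⊤, d: ⊤, e: 4, f: ⊤}

Derivation:
Per-block solution:
  B0:   IN=(all ⊤)   OUT=(all ⊤)
  B1:   IN=(all ⊤)   OUT=(all ⊤)
  B2:   IN=(all ⊤)   OUT=(all ⊤)
  B3:   IN=(all ⊤)   OUT=(all ⊤)
  B4:   IN=(all ⊤)   OUT={e:4; rest ⊤}
  B5:   IN={e:4; rest ⊤}   OUT={e:4; rest ⊤}
  B6:   IN={e:4; rest ⊤}   OUT={e:4; rest ⊤}
  B7:   IN=(all ⊤)   OUT={f:-4; rest ⊤}

Merge at B5: IN[B5] = OUT[B4] = {a: ⊤, b: ⊤, c: ⊤, d: ⊤, e: 4, f: ⊤}
Applying B5's transfer function to that IN value gives OUT[B5] (row B5 above).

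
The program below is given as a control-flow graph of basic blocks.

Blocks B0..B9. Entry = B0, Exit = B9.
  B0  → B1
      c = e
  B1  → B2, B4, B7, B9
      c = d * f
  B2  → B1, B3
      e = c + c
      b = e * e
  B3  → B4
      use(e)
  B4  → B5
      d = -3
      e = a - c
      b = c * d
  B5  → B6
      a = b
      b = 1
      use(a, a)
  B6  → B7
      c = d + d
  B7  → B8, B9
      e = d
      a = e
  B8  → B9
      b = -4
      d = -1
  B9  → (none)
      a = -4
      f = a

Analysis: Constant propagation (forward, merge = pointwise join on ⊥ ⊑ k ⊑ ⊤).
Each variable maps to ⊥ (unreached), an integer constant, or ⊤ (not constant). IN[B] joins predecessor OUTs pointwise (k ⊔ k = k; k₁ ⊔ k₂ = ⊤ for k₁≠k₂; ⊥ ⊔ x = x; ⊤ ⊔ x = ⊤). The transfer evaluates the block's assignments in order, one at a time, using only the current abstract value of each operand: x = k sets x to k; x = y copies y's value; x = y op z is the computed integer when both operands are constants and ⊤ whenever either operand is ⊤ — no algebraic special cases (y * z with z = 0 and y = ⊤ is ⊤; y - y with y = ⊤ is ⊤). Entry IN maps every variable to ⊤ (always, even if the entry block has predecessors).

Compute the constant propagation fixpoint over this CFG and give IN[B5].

Fixpoint table:
  B0:  IN=(all ⊤)  OUT=(all ⊤)
  B1:  IN=(all ⊤)  OUT=(all ⊤)
  B2:  IN=(all ⊤)  OUT=(all ⊤)
  B3:  IN=(all ⊤)  OUT=(all ⊤)
  B4:  IN=(all ⊤)  OUT={d:-3; rest ⊤}
  B5:  IN={d:-3; rest ⊤}  OUT={b:1, d:-3; rest ⊤}
  B6:  IN={b:1, d:-3; rest ⊤}  OUT={b:1, c:-6, d:-3; rest ⊤}
  B7:  IN=(all ⊤)  OUT=(all ⊤)
  B8:  IN=(all ⊤)  OUT={b:-4, d:-1; rest ⊤}
  B9:  IN=(all ⊤)  OUT={a:-4, f:-4; rest ⊤}

Merge at B5: IN[B5] = OUT[B4] = {a: ⊤, b: ⊤, c: ⊤, d: -3, e: ⊤, f: ⊤}

Answer: {a: ⊤, b: ⊤, c: ⊤, d: -3, e: ⊤, f: ⊤}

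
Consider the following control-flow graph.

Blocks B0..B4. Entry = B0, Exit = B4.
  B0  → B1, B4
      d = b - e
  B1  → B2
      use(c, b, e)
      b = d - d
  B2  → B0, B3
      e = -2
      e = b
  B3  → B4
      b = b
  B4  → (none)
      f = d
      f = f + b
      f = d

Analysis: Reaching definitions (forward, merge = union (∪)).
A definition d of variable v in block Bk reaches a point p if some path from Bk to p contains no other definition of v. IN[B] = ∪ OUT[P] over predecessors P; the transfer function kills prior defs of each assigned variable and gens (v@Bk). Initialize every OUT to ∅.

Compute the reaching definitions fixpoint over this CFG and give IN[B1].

Per-block solution:
  B0:  IN={b@B1, d@B0, e@B2}  OUT={b@B1, d@B0, e@B2}
  B1:  IN={b@B1, d@B0, e@B2}  OUT={b@B1, d@B0, e@B2}
  B2:  IN={b@B1, d@B0, e@B2}  OUT={b@B1, d@B0, e@B2}
  B3:  IN={b@B1, d@B0, e@B2}  OUT={b@B3, d@B0, e@B2}
  B4:  IN={b@B1, b@B3, d@B0, e@B2}  OUT={b@B1, b@B3, d@B0, e@B2, f@B4}

Merge at B1: IN[B1] = OUT[B0] = {b@B1, d@B0, e@B2}

Answer: {b@B1, d@B0, e@B2}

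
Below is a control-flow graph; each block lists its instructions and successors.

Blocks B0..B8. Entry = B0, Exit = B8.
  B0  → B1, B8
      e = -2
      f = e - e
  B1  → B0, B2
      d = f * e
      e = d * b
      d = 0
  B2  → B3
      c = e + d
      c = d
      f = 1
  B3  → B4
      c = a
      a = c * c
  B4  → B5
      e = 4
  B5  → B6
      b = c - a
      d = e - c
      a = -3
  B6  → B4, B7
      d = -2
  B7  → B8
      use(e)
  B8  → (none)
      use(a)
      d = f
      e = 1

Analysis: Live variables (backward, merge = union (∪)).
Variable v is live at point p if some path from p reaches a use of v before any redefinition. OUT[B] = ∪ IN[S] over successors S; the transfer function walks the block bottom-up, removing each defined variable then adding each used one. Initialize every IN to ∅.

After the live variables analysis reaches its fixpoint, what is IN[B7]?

Answer: {a, e, f}

Derivation:
Fixpoint table:
  B0:  IN={a, b}  OUT={a, b, e, f}
  B1:  IN={a, b, e, f}  OUT={a, b, d, e}
  B2:  IN={a, d, e}  OUT={a, f}
  B3:  IN={a, f}  OUT={a, c, f}
  B4:  IN={a, c, f}  OUT={a, c, e, f}
  B5:  IN={a, c, e, f}  OUT={a, c, e, f}
  B6:  IN={a, c, e, f}  OUT={a, c, e, f}
  B7:  IN={a, e, f}  OUT={a, f}
  B8:  IN={a, f}  OUT={}

Merge at B7: OUT[B7] = IN[B8] = {a, f}
Applying B7's transfer function to that OUT value gives IN[B7] (row B7 above).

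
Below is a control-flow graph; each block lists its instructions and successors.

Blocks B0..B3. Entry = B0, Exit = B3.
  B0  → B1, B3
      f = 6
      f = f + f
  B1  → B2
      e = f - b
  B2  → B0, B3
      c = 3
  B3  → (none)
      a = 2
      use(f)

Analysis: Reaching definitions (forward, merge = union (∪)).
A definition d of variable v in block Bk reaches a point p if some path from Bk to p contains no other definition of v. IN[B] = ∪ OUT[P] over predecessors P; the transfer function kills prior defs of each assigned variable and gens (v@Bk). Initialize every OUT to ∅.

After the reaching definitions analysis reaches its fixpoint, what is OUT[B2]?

Answer: {c@B2, e@B1, f@B0}

Trace:
Fixpoint table:
  B0: | IN={c@B2, e@B1, f@B0} | OUT={c@B2, e@B1, f@B0}
  B1: | IN={c@B2, e@B1, f@B0} | OUT={c@B2, e@B1, f@B0}
  B2: | IN={c@B2, e@B1, f@B0} | OUT={c@B2, e@B1, f@B0}
  B3: | IN={c@B2, e@B1, f@B0} | OUT={a@B3, c@B2, e@B1, f@B0}

Merge at B2: IN[B2] = OUT[B1] = {c@B2, e@B1, f@B0}
Applying B2's transfer function to that IN value gives OUT[B2] (row B2 above).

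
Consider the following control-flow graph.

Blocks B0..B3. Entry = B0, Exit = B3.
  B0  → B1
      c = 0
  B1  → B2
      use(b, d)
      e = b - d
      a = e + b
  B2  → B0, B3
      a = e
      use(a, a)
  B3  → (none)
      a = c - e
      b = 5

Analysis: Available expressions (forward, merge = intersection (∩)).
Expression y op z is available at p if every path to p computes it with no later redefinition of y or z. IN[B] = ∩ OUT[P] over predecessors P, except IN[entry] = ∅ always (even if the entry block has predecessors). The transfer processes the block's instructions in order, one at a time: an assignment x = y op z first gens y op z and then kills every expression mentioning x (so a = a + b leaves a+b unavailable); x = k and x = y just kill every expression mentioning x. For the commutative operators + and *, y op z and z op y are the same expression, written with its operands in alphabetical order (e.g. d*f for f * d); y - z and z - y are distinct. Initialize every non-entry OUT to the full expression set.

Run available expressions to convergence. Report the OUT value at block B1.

Per-block solution:
  B0: | IN={} | OUT={}
  B1: | IN={} | OUT={b+e, b-d}
  B2: | IN={b+e, b-d} | OUT={b+e, b-d}
  B3: | IN={b+e, b-d} | OUT={c-e}

Merge at B1: IN[B1] = OUT[B0] = {}
Applying B1's transfer function to that IN value gives OUT[B1] (row B1 above).

Answer: {b+e, b-d}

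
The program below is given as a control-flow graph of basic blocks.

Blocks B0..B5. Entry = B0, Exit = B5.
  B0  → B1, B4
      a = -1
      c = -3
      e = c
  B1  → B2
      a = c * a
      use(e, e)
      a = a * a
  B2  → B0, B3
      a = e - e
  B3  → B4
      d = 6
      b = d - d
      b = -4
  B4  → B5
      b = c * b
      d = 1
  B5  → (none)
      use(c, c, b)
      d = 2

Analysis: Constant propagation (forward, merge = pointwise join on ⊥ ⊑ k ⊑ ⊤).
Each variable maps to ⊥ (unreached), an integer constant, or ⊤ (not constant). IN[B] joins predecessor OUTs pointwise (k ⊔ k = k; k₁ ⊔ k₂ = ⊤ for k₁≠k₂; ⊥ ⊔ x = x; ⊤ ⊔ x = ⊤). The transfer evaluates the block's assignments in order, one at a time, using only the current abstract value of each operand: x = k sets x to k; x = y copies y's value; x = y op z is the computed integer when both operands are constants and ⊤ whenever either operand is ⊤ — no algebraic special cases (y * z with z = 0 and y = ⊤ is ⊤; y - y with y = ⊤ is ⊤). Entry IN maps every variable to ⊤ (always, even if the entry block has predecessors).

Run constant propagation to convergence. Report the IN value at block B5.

Converged values:
  B0: | IN=(all ⊤) | OUT={a:-1, c:-3, e:-3; rest ⊤}
  B1: | IN={a:-1, c:-3, e:-3; rest ⊤} | OUT={a:9, c:-3, e:-3; rest ⊤}
  B2: | IN={a:9, c:-3, e:-3; rest ⊤} | OUT={a:0, c:-3, e:-3; rest ⊤}
  B3: | IN={a:0, c:-3, e:-3; rest ⊤} | OUT={a:0, b:-4, c:-3, d:6, e:-3; rest ⊤}
  B4: | IN={c:-3, e:-3; rest ⊤} | OUT={c:-3, d:1, e:-3; rest ⊤}
  B5: | IN={c:-3, d:1, e:-3; rest ⊤} | OUT={c:-3, d:2, e:-3; rest ⊤}

Merge at B5: IN[B5] = OUT[B4] = {a: ⊤, b: ⊤, c: -3, d: 1, e: -3, f: ⊤}

Answer: {a: ⊤, b: ⊤, c: -3, d: 1, e: -3, f: ⊤}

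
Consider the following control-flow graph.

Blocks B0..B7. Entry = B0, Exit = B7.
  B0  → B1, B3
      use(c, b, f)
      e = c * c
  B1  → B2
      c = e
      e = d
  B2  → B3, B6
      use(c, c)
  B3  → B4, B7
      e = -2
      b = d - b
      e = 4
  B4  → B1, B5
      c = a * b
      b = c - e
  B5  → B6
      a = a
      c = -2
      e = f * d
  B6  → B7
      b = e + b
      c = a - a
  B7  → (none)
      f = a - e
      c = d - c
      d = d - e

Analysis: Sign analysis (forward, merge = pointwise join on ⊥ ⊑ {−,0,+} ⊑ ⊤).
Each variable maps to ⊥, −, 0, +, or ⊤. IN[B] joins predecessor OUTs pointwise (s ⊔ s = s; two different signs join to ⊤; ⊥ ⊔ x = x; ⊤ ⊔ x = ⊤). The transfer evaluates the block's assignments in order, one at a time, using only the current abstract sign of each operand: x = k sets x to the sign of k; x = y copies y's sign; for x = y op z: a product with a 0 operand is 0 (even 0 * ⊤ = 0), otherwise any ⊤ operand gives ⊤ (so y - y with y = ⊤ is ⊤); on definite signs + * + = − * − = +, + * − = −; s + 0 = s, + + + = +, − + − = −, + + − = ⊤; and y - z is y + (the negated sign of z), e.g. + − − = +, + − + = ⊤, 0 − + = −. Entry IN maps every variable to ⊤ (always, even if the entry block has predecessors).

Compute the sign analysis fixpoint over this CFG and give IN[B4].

Fixpoint table:
  B0:  IN=(all ⊤)  OUT=(all ⊤)
  B1:  IN=(all ⊤)  OUT=(all ⊤)
  B2:  IN=(all ⊤)  OUT=(all ⊤)
  B3:  IN=(all ⊤)  OUT={e:+; rest ⊤}
  B4:  IN={e:+; rest ⊤}  OUT={e:+; rest ⊤}
  B5:  IN={e:+; rest ⊤}  OUT={c:-; rest ⊤}
  B6:  IN=(all ⊤)  OUT=(all ⊤)
  B7:  IN=(all ⊤)  OUT=(all ⊤)

Merge at B4: IN[B4] = OUT[B3] = {a: ⊤, b: ⊤, c: ⊤, d: ⊤, e: +, f: ⊤}

Answer: {a: ⊤, b: ⊤, c: ⊤, d: ⊤, e: +, f: ⊤}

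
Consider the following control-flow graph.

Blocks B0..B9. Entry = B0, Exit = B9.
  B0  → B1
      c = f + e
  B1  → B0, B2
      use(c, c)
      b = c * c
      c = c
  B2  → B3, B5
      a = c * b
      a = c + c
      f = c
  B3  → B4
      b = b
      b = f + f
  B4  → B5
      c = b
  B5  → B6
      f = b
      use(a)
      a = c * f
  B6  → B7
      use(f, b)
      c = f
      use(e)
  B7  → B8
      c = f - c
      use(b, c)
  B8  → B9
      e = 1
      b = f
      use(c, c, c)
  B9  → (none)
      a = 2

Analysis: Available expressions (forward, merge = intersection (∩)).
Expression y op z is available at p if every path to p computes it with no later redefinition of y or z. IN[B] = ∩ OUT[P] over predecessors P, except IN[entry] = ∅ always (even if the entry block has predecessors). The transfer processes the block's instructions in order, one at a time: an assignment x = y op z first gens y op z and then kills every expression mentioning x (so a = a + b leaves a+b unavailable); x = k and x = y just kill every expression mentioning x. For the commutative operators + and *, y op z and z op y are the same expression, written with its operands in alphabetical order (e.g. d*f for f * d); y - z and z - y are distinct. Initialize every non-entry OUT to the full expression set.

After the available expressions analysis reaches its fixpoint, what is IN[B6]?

Answer: {c*f}

Trace:
Per-block solution:
  B0: | IN={} | OUT={e+f}
  B1: | IN={e+f} | OUT={e+f}
  B2: | IN={e+f} | OUT={b*c, c+c}
  B3: | IN={b*c, c+c} | OUT={c+c, f+f}
  B4: | IN={c+c, f+f} | OUT={f+f}
  B5: | IN={} | OUT={c*f}
  B6: | IN={c*f} | OUT={}
  B7: | IN={} | OUT={}
  B8: | IN={} | OUT={}
  B9: | IN={} | OUT={}

Merge at B6: IN[B6] = OUT[B5] = {c*f}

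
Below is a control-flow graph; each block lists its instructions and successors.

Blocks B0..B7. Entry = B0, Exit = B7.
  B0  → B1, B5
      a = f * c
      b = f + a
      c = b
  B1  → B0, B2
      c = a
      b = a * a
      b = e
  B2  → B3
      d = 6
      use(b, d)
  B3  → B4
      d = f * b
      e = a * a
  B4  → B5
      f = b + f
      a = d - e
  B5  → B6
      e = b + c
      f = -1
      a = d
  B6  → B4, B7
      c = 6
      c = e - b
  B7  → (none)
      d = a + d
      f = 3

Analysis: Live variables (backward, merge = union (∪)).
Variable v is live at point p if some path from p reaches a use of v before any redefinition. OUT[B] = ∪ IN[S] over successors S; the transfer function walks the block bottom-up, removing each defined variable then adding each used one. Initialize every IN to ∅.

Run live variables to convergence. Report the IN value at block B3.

Answer: {a, b, c, f}

Working:
Fixpoint table:
  B0: | IN={c, d, e, f} | OUT={a, b, c, d, e, f}
  B1: | IN={a, d, e, f} | OUT={a, b, c, d, e, f}
  B2: | IN={a, b, c, f} | OUT={a, b, c, f}
  B3: | IN={a, b, c, f} | OUT={b, c, d, e, f}
  B4: | IN={b, c, d, e, f} | OUT={b, c, d}
  B5: | IN={b, c, d} | OUT={a, b, d, e, f}
  B6: | IN={a, b, d, e, f} | OUT={a, b, c, d, e, f}
  B7: | IN={a, d} | OUT={}

Merge at B3: OUT[B3] = IN[B4] = {b, c, d, e, f}
Applying B3's transfer function to that OUT value gives IN[B3] (row B3 above).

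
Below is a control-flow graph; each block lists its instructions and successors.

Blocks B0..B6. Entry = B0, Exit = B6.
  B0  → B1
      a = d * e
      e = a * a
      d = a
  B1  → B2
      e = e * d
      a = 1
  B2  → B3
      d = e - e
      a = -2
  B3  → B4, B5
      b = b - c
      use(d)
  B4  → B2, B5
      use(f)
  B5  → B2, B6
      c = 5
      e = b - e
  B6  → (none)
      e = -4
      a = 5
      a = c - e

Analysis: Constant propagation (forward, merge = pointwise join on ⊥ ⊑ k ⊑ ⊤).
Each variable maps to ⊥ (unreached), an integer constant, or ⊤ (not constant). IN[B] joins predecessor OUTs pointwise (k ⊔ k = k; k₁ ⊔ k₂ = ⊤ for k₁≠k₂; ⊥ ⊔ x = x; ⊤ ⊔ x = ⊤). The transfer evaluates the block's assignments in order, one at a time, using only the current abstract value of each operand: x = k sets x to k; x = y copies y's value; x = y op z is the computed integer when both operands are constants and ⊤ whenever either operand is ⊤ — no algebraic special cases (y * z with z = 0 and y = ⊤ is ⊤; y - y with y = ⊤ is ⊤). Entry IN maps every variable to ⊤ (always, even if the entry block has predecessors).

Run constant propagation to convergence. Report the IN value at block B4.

Answer: {a: -2, b: ⊤, c: ⊤, d: ⊤, e: ⊤, f: ⊤}

Working:
Per-block solution:
  B0: | IN=(all ⊤) | OUT=(all ⊤)
  B1: | IN=(all ⊤) | OUT={a:1; rest ⊤}
  B2: | IN=(all ⊤) | OUT={a:-2; rest ⊤}
  B3: | IN={a:-2; rest ⊤} | OUT={a:-2; rest ⊤}
  B4: | IN={a:-2; rest ⊤} | OUT={a:-2; rest ⊤}
  B5: | IN={a:-2; rest ⊤} | OUT={a:-2, c:5; rest ⊤}
  B6: | IN={a:-2, c:5; rest ⊤} | OUT={a:9, c:5, e:-4; rest ⊤}

Merge at B4: IN[B4] = OUT[B3] = {a: -2, b: ⊤, c: ⊤, d: ⊤, e: ⊤, f: ⊤}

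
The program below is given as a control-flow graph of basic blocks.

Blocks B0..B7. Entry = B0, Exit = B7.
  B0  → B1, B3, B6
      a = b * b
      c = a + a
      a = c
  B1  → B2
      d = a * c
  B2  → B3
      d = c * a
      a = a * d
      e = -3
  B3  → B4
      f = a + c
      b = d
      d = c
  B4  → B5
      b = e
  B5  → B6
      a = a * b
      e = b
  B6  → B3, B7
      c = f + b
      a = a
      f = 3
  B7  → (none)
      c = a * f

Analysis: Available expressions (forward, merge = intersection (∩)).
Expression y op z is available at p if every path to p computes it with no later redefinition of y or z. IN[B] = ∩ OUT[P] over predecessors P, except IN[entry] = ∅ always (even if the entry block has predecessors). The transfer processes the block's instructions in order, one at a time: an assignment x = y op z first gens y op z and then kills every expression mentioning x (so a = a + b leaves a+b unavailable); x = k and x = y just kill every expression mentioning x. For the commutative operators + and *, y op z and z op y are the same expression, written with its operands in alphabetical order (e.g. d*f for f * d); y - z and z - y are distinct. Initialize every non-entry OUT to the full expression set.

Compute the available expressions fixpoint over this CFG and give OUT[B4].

Answer: {a+c}

Working:
Converged values:
  B0:  IN={}  OUT={b*b}
  B1:  IN={b*b}  OUT={a*c, b*b}
  B2:  IN={a*c, b*b}  OUT={b*b}
  B3:  IN={}  OUT={a+c}
  B4:  IN={a+c}  OUT={a+c}
  B5:  IN={a+c}  OUT={}
  B6:  IN={}  OUT={}
  B7:  IN={}  OUT={a*f}

Merge at B4: IN[B4] = OUT[B3] = {a+c}
Applying B4's transfer function to that IN value gives OUT[B4] (row B4 above).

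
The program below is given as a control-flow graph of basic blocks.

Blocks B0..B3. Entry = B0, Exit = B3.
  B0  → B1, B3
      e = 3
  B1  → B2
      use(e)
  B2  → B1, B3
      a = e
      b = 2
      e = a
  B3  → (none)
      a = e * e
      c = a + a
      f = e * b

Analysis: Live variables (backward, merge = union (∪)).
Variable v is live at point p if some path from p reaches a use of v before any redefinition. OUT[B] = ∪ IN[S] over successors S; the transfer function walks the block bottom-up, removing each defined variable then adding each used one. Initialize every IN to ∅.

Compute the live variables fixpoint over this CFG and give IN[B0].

Fixpoint table:
  B0:   IN={b}   OUT={b, e}
  B1:   IN={e}   OUT={e}
  B2:   IN={e}   OUT={b, e}
  B3:   IN={b, e}   OUT={}

Merge at B0: OUT[B0] = IN[B1] ⊔ IN[B3] = {b, e}
Applying B0's transfer function to that OUT value gives IN[B0] (row B0 above).

Answer: {b}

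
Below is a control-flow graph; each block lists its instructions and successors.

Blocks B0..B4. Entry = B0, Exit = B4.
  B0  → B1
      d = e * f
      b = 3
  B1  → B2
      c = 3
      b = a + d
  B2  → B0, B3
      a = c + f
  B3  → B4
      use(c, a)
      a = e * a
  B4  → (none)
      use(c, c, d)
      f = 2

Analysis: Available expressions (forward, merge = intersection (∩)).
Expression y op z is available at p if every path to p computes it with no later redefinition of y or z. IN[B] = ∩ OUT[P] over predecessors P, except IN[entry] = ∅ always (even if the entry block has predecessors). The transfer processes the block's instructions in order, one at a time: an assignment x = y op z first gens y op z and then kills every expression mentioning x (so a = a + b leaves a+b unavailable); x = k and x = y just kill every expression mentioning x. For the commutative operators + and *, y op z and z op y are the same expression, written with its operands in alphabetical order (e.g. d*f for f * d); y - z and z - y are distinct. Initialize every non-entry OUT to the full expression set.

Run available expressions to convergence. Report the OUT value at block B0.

Per-block solution:
  B0: | IN={} | OUT={e*f}
  B1: | IN={e*f} | OUT={a+d, e*f}
  B2: | IN={a+d, e*f} | OUT={c+f, e*f}
  B3: | IN={c+f, e*f} | OUT={c+f, e*f}
  B4: | IN={c+f, e*f} | OUT={}

Merge at B0 (entry node, so the boundary value {} is joined with the incoming edge(s)): IN[B0] = {} ∩ OUT[B2] = {}
Applying B0's transfer function to that IN value gives OUT[B0] (row B0 above).

Answer: {e*f}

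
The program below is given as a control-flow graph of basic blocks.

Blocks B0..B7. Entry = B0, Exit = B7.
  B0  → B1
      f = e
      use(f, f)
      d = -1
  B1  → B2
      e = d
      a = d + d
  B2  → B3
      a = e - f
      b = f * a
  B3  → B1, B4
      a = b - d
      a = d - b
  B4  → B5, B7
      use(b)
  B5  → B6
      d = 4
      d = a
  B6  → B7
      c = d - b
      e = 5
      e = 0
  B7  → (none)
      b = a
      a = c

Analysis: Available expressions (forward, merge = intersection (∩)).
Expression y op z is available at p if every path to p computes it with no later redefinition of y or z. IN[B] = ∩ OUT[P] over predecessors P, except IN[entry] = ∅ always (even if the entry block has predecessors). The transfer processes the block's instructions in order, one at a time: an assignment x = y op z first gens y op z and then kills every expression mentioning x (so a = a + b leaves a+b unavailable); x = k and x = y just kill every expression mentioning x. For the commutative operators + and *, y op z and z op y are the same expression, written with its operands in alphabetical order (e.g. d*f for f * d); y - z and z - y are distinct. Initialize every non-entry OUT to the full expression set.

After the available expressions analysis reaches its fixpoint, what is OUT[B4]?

Answer: {b-d, d+d, d-b, e-f}

Trace:
Converged values:
  B0: | IN={} | OUT={}
  B1: | IN={} | OUT={d+d}
  B2: | IN={d+d} | OUT={a*f, d+d, e-f}
  B3: | IN={a*f, d+d, e-f} | OUT={b-d, d+d, d-b, e-f}
  B4: | IN={b-d, d+d, d-b, e-f} | OUT={b-d, d+d, d-b, e-f}
  B5: | IN={b-d, d+d, d-b, e-f} | OUT={e-f}
  B6: | IN={e-f} | OUT={d-b}
  B7: | IN={d-b} | OUT={}

Merge at B4: IN[B4] = OUT[B3] = {b-d, d+d, d-b, e-f}
Applying B4's transfer function to that IN value gives OUT[B4] (row B4 above).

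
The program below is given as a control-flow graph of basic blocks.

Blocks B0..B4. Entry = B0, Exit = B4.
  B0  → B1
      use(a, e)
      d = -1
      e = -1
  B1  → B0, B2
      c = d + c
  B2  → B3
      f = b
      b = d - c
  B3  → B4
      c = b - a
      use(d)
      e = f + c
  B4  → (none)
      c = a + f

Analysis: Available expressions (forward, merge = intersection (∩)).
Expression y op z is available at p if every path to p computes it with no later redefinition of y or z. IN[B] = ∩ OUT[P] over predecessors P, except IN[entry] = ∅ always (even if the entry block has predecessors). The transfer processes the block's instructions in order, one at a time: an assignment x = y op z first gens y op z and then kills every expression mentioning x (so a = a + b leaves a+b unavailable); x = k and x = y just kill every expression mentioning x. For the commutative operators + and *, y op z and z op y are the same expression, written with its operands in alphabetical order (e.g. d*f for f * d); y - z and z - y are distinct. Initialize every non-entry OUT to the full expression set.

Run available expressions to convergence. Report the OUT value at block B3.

Answer: {b-a, c+f}

Derivation:
Per-block solution:
  B0:   IN={}   OUT={}
  B1:   IN={}   OUT={}
  B2:   IN={}   OUT={d-c}
  B3:   IN={d-c}   OUT={b-a, c+f}
  B4:   IN={b-a, c+f}   OUT={a+f, b-a}

Merge at B3: IN[B3] = OUT[B2] = {d-c}
Applying B3's transfer function to that IN value gives OUT[B3] (row B3 above).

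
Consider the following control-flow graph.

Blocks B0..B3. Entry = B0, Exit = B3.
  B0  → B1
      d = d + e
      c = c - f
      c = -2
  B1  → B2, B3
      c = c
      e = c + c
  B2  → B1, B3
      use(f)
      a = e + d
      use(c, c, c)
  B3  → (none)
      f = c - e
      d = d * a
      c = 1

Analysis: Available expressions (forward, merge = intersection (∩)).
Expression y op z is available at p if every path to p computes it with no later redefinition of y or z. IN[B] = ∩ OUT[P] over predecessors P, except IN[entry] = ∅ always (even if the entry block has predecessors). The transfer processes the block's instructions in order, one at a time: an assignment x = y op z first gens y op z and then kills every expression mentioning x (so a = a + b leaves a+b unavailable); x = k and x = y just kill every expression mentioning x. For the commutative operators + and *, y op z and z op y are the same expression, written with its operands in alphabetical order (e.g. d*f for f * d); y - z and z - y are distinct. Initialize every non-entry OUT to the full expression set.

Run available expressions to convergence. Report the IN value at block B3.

Converged values:
  B0:  IN={}  OUT={}
  B1:  IN={}  OUT={c+c}
  B2:  IN={c+c}  OUT={c+c, d+e}
  B3:  IN={c+c}  OUT={}

Merge at B3: IN[B3] = OUT[B1] ∩ OUT[B2] = {c+c}

Answer: {c+c}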